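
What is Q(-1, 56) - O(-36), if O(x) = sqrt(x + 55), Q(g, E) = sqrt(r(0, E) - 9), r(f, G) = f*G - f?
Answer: -sqrt(19) + 3*I ≈ -4.3589 + 3.0*I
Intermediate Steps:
r(f, G) = -f + G*f (r(f, G) = G*f - f = -f + G*f)
Q(g, E) = 3*I (Q(g, E) = sqrt(0*(-1 + E) - 9) = sqrt(0 - 9) = sqrt(-9) = 3*I)
O(x) = sqrt(55 + x)
Q(-1, 56) - O(-36) = 3*I - sqrt(55 - 36) = 3*I - sqrt(19) = -sqrt(19) + 3*I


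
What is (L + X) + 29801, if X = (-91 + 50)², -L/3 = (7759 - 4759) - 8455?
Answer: 47847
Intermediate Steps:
L = 16365 (L = -3*((7759 - 4759) - 8455) = -3*(3000 - 8455) = -3*(-5455) = 16365)
X = 1681 (X = (-41)² = 1681)
(L + X) + 29801 = (16365 + 1681) + 29801 = 18046 + 29801 = 47847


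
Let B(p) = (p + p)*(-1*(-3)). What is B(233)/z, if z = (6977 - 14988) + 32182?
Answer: 466/8057 ≈ 0.057838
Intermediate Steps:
B(p) = 6*p (B(p) = (2*p)*3 = 6*p)
z = 24171 (z = -8011 + 32182 = 24171)
B(233)/z = (6*233)/24171 = 1398*(1/24171) = 466/8057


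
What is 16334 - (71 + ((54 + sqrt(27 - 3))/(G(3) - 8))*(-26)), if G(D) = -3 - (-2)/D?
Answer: 499941/31 - 156*sqrt(6)/31 ≈ 16115.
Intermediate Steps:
G(D) = -3 + 2/D
16334 - (71 + ((54 + sqrt(27 - 3))/(G(3) - 8))*(-26)) = 16334 - (71 + ((54 + sqrt(27 - 3))/((-3 + 2/3) - 8))*(-26)) = 16334 - (71 + ((54 + sqrt(24))/((-3 + 2*(1/3)) - 8))*(-26)) = 16334 - (71 + ((54 + 2*sqrt(6))/((-3 + 2/3) - 8))*(-26)) = 16334 - (71 + ((54 + 2*sqrt(6))/(-7/3 - 8))*(-26)) = 16334 - (71 + ((54 + 2*sqrt(6))/(-31/3))*(-26)) = 16334 - (71 + ((54 + 2*sqrt(6))*(-3/31))*(-26)) = 16334 - (71 + (-162/31 - 6*sqrt(6)/31)*(-26)) = 16334 - (71 + (4212/31 + 156*sqrt(6)/31)) = 16334 - (6413/31 + 156*sqrt(6)/31) = 16334 + (-6413/31 - 156*sqrt(6)/31) = 499941/31 - 156*sqrt(6)/31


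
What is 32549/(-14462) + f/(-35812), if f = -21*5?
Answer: -83151877/36993796 ≈ -2.2477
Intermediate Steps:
f = -105
32549/(-14462) + f/(-35812) = 32549/(-14462) - 105/(-35812) = 32549*(-1/14462) - 105*(-1/35812) = -32549/14462 + 15/5116 = -83151877/36993796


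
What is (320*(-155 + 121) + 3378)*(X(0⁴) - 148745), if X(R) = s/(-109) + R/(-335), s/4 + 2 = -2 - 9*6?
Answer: 121629723446/109 ≈ 1.1159e+9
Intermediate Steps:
s = -232 (s = -8 + 4*(-2 - 9*6) = -8 + 4*(-2 - 54) = -8 + 4*(-56) = -8 - 224 = -232)
X(R) = 232/109 - R/335 (X(R) = -232/(-109) + R/(-335) = -232*(-1/109) + R*(-1/335) = 232/109 - R/335)
(320*(-155 + 121) + 3378)*(X(0⁴) - 148745) = (320*(-155 + 121) + 3378)*((232/109 - 1/335*0⁴) - 148745) = (320*(-34) + 3378)*((232/109 - 1/335*0) - 148745) = (-10880 + 3378)*((232/109 + 0) - 148745) = -7502*(232/109 - 148745) = -7502*(-16212973/109) = 121629723446/109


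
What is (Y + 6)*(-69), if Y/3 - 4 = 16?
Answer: -4554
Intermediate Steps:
Y = 60 (Y = 12 + 3*16 = 12 + 48 = 60)
(Y + 6)*(-69) = (60 + 6)*(-69) = 66*(-69) = -4554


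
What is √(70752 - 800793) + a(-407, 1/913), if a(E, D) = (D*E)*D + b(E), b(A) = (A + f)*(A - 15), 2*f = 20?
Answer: 12695558949/75779 + I*√730041 ≈ 1.6753e+5 + 854.42*I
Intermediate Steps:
f = 10 (f = (½)*20 = 10)
b(A) = (-15 + A)*(10 + A) (b(A) = (A + 10)*(A - 15) = (10 + A)*(-15 + A) = (-15 + A)*(10 + A))
a(E, D) = -150 + E² - 5*E + E*D² (a(E, D) = (D*E)*D + (-150 + E² - 5*E) = E*D² + (-150 + E² - 5*E) = -150 + E² - 5*E + E*D²)
√(70752 - 800793) + a(-407, 1/913) = √(70752 - 800793) + (-150 + (-407)² - 5*(-407) - 407*(1/913)²) = √(-730041) + (-150 + 165649 + 2035 - 407*(1/913)²) = I*√730041 + (-150 + 165649 + 2035 - 407*1/833569) = I*√730041 + (-150 + 165649 + 2035 - 37/75779) = I*√730041 + 12695558949/75779 = 12695558949/75779 + I*√730041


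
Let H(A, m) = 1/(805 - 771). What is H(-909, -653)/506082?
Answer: 1/17206788 ≈ 5.8117e-8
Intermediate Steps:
H(A, m) = 1/34
H(-909, -653)/506082 = (1/34)/506082 = (1/34)*(1/506082) = 1/17206788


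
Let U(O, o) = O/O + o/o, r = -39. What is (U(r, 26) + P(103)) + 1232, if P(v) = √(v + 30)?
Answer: 1234 + √133 ≈ 1245.5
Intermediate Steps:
P(v) = √(30 + v)
U(O, o) = 2 (U(O, o) = 1 + 1 = 2)
(U(r, 26) + P(103)) + 1232 = (2 + √(30 + 103)) + 1232 = (2 + √133) + 1232 = 1234 + √133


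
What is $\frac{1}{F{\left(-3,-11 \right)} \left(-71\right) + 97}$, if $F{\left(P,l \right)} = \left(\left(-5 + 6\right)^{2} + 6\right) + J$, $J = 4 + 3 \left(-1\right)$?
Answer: $- \frac{1}{471} \approx -0.0021231$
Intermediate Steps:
$J = 1$ ($J = 4 - 3 = 1$)
$F{\left(P,l \right)} = 8$ ($F{\left(P,l \right)} = \left(\left(-5 + 6\right)^{2} + 6\right) + 1 = \left(1^{2} + 6\right) + 1 = \left(1 + 6\right) + 1 = 7 + 1 = 8$)
$\frac{1}{F{\left(-3,-11 \right)} \left(-71\right) + 97} = \frac{1}{8 \left(-71\right) + 97} = \frac{1}{-568 + 97} = \frac{1}{-471} = - \frac{1}{471}$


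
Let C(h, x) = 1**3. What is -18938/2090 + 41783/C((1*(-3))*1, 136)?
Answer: 43653766/1045 ≈ 41774.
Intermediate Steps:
C(h, x) = 1
-18938/2090 + 41783/C((1*(-3))*1, 136) = -18938/2090 + 41783/1 = -18938*1/2090 + 41783*1 = -9469/1045 + 41783 = 43653766/1045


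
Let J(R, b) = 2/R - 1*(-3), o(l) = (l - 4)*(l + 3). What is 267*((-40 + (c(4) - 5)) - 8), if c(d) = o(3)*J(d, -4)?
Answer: -19758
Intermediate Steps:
o(l) = (-4 + l)*(3 + l)
J(R, b) = 3 + 2/R (J(R, b) = 2/R + 3 = 3 + 2/R)
c(d) = -18 - 12/d (c(d) = (-12 + 3**2 - 1*3)*(3 + 2/d) = (-12 + 9 - 3)*(3 + 2/d) = -6*(3 + 2/d) = -18 - 12/d)
267*((-40 + (c(4) - 5)) - 8) = 267*((-40 + ((-18 - 12/4) - 5)) - 8) = 267*((-40 + ((-18 - 12*1/4) - 5)) - 8) = 267*((-40 + ((-18 - 3) - 5)) - 8) = 267*((-40 + (-21 - 5)) - 8) = 267*((-40 - 26) - 8) = 267*(-66 - 8) = 267*(-74) = -19758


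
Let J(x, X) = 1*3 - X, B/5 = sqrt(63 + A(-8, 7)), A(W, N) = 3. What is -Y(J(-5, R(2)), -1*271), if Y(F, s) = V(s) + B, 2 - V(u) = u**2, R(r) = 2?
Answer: 73439 - 5*sqrt(66) ≈ 73398.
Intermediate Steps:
B = 5*sqrt(66) (B = 5*sqrt(63 + 3) = 5*sqrt(66) ≈ 40.620)
V(u) = 2 - u**2
J(x, X) = 3 - X
Y(F, s) = 2 - s**2 + 5*sqrt(66) (Y(F, s) = (2 - s**2) + 5*sqrt(66) = 2 - s**2 + 5*sqrt(66))
-Y(J(-5, R(2)), -1*271) = -(2 - (-1*271)**2 + 5*sqrt(66)) = -(2 - 1*(-271)**2 + 5*sqrt(66)) = -(2 - 1*73441 + 5*sqrt(66)) = -(2 - 73441 + 5*sqrt(66)) = -(-73439 + 5*sqrt(66)) = 73439 - 5*sqrt(66)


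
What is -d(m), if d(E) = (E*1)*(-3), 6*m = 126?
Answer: 63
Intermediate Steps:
m = 21 (m = (1/6)*126 = 21)
d(E) = -3*E (d(E) = E*(-3) = -3*E)
-d(m) = -(-3)*21 = -1*(-63) = 63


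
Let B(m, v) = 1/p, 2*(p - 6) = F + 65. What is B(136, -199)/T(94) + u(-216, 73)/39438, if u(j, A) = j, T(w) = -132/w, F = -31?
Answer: -121193/3325938 ≈ -0.036439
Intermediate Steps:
p = 23 (p = 6 + (-31 + 65)/2 = 6 + (½)*34 = 6 + 17 = 23)
B(m, v) = 1/23
B(136, -199)/T(94) + u(-216, 73)/39438 = 1/(23*((-132/94))) - 216/39438 = 1/(23*((-132*1/94))) - 216*1/39438 = 1/(23*(-66/47)) - 12/2191 = (1/23)*(-47/66) - 12/2191 = -47/1518 - 12/2191 = -121193/3325938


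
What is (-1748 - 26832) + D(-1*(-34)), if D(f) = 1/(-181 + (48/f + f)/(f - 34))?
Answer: -28580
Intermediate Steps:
D(f) = 1/(-181 + (f + 48/f)/(-34 + f))
(-1748 - 26832) + D(-1*(-34)) = (-1748 - 26832) + (-1*(-34))*(-34 - 1*(-34))/(2*(24 - 90*(-1*(-34))² + 3077*(-1*(-34)))) = -28580 + (½)*34*(-34 + 34)/(24 - 90*34² + 3077*34) = -28580 + (½)*34*0/(24 - 90*1156 + 104618) = -28580 + (½)*34*0/(24 - 104040 + 104618) = -28580 + (½)*34*0/602 = -28580 + (½)*34*(1/602)*0 = -28580 + 0 = -28580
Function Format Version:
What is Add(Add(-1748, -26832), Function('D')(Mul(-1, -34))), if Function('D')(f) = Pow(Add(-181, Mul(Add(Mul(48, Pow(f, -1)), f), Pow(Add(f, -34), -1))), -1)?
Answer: -28580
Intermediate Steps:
Function('D')(f) = Pow(Add(-181, Mul(Pow(Add(-34, f), -1), Add(f, Mul(48, Pow(f, -1))))), -1) (Function('D')(f) = Pow(Add(-181, Mul(Add(f, Mul(48, Pow(f, -1))), Pow(Add(-34, f), -1))), -1) = Pow(Add(-181, Mul(Pow(Add(-34, f), -1), Add(f, Mul(48, Pow(f, -1))))), -1))
Add(Add(-1748, -26832), Function('D')(Mul(-1, -34))) = Add(Add(-1748, -26832), Mul(Rational(1, 2), Mul(-1, -34), Pow(Add(24, Mul(-90, Pow(Mul(-1, -34), 2)), Mul(3077, Mul(-1, -34))), -1), Add(-34, Mul(-1, -34)))) = Add(-28580, Mul(Rational(1, 2), 34, Pow(Add(24, Mul(-90, Pow(34, 2)), Mul(3077, 34)), -1), Add(-34, 34))) = Add(-28580, Mul(Rational(1, 2), 34, Pow(Add(24, Mul(-90, 1156), 104618), -1), 0)) = Add(-28580, Mul(Rational(1, 2), 34, Pow(Add(24, -104040, 104618), -1), 0)) = Add(-28580, Mul(Rational(1, 2), 34, Pow(602, -1), 0)) = Add(-28580, Mul(Rational(1, 2), 34, Rational(1, 602), 0)) = Add(-28580, 0) = -28580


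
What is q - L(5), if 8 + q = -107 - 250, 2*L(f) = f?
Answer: -735/2 ≈ -367.50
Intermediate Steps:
L(f) = f/2
q = -365 (q = -8 + (-107 - 250) = -8 - 357 = -365)
q - L(5) = -365 - 5/2 = -735/2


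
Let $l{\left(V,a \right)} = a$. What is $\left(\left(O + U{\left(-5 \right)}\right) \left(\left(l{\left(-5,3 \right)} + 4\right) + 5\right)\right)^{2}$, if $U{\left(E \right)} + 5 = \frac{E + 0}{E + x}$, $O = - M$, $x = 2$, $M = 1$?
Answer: $2704$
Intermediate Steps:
$O = -1$ ($O = \left(-1\right) 1 = -1$)
$U{\left(E \right)} = -5 + \frac{E}{2 + E}$ ($U{\left(E \right)} = -5 + \frac{E + 0}{E + 2} = -5 + \frac{E}{2 + E}$)
$\left(\left(O + U{\left(-5 \right)}\right) \left(\left(l{\left(-5,3 \right)} + 4\right) + 5\right)\right)^{2} = \left(\left(-1 + \frac{2 \left(-5 - -10\right)}{2 - 5}\right) \left(\left(3 + 4\right) + 5\right)\right)^{2} = \left(\left(-1 + \frac{2 \left(-5 + 10\right)}{-3}\right) \left(7 + 5\right)\right)^{2} = \left(\left(-1 + 2 \left(- \frac{1}{3}\right) 5\right) 12\right)^{2} = \left(\left(-1 - \frac{10}{3}\right) 12\right)^{2} = \left(\left(- \frac{13}{3}\right) 12\right)^{2} = \left(-52\right)^{2} = 2704$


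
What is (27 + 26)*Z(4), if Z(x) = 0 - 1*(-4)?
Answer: 212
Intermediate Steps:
Z(x) = 4 (Z(x) = 0 + 4 = 4)
(27 + 26)*Z(4) = (27 + 26)*4 = 53*4 = 212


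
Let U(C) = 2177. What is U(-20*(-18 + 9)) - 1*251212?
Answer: -249035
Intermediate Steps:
U(-20*(-18 + 9)) - 1*251212 = 2177 - 1*251212 = 2177 - 251212 = -249035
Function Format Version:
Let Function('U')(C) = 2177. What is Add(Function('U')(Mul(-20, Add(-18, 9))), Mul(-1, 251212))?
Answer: -249035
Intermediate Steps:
Add(Function('U')(Mul(-20, Add(-18, 9))), Mul(-1, 251212)) = Add(2177, Mul(-1, 251212)) = Add(2177, -251212) = -249035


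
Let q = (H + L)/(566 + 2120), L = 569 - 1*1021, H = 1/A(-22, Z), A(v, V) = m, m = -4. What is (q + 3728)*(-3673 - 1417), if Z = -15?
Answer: -101931889535/5372 ≈ -1.8975e+7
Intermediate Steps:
A(v, V) = -4
H = -¼ (H = 1/(-4) = -¼ ≈ -0.25000)
L = -452 (L = 569 - 1021 = -452)
q = -1809/10744 (q = (-¼ - 452)/(566 + 2120) = -1809/4/2686 = -1809/4*1/2686 = -1809/10744 ≈ -0.16837)
(q + 3728)*(-3673 - 1417) = (-1809/10744 + 3728)*(-3673 - 1417) = (40051823/10744)*(-5090) = -101931889535/5372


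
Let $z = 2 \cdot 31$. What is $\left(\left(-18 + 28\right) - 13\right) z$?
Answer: $-186$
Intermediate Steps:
$z = 62$
$\left(\left(-18 + 28\right) - 13\right) z = \left(\left(-18 + 28\right) - 13\right) 62 = \left(10 - 13\right) 62 = \left(-3\right) 62 = -186$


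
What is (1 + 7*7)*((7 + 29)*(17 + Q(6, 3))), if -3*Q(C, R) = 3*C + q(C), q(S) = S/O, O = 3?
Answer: 18600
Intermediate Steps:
q(S) = S/3
Q(C, R) = -10*C/9 (Q(C, R) = -(3*C + C/3)/3 = -10*C/9)
(1 + 7*7)*((7 + 29)*(17 + Q(6, 3))) = (1 + 7*7)*((7 + 29)*(17 - 10/9*6)) = (1 + 49)*(36*(17 - 20/3)) = 50*(36*(31/3)) = 50*372 = 18600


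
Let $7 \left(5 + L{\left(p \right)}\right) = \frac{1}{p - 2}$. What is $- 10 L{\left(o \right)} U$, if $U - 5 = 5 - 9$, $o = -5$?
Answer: $\frac{2460}{49} \approx 50.204$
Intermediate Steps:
$U = 1$ ($U = 5 + \left(5 - 9\right) = 5 - 4 = 1$)
$L{\left(p \right)} = -5 + \frac{1}{7 \left(-2 + p\right)}$ ($L{\left(p \right)} = -5 + \frac{1}{7 \left(p - 2\right)} = -5 + \frac{1}{7 \left(-2 + p\right)}$)
$- 10 L{\left(o \right)} U = - 10 \frac{71 - -175}{7 \left(-2 - 5\right)} 1 = - 10 \frac{71 + 175}{7 \left(-7\right)} 1 = - 10 \cdot \frac{1}{7} \left(- \frac{1}{7}\right) 246 \cdot 1 = \left(-10\right) \left(- \frac{246}{49}\right) 1 = \frac{2460}{49} \cdot 1 = \frac{2460}{49}$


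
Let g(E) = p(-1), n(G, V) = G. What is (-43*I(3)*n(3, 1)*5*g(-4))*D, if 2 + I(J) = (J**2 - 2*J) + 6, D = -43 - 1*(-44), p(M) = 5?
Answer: -22575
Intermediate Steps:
D = 1 (D = -43 + 44 = 1)
I(J) = 4 + J**2 - 2*J (I(J) = -2 + ((J**2 - 2*J) + 6) = -2 + (6 + J**2 - 2*J) = 4 + J**2 - 2*J)
g(E) = 5
(-43*I(3)*n(3, 1)*5*g(-4))*D = -43*(4 + 3**2 - 2*3)*3*5*5*1 = -43*(4 + 9 - 6)*3*25*1 = -43*7*3*25*1 = -903*25*1 = -43*525*1 = -22575*1 = -22575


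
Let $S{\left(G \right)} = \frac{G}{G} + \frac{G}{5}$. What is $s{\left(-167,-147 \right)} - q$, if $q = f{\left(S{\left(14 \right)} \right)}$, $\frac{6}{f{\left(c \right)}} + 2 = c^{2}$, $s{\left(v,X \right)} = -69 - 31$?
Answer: $- \frac{31250}{311} \approx -100.48$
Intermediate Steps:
$s{\left(v,X \right)} = -100$
$S{\left(G \right)} = 1 + \frac{G}{5}$ ($S{\left(G \right)} = 1 + G \frac{1}{5} = 1 + \frac{G}{5}$)
$f{\left(c \right)} = \frac{6}{-2 + c^{2}}$
$q = \frac{150}{311}$ ($q = \frac{6}{-2 + \left(1 + \frac{1}{5} \cdot 14\right)^{2}} = \frac{6}{-2 + \left(1 + \frac{14}{5}\right)^{2}} = \frac{6}{-2 + \left(\frac{19}{5}\right)^{2}} = \frac{6}{-2 + \frac{361}{25}} = \frac{6}{\frac{311}{25}} = 6 \cdot \frac{25}{311} = \frac{150}{311} \approx 0.48232$)
$s{\left(-167,-147 \right)} - q = -100 - \frac{150}{311} = - \frac{31250}{311}$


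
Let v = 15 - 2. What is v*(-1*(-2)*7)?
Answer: 182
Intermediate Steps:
v = 13
v*(-1*(-2)*7) = 13*(-1*(-2)*7) = 13*(2*7) = 13*14 = 182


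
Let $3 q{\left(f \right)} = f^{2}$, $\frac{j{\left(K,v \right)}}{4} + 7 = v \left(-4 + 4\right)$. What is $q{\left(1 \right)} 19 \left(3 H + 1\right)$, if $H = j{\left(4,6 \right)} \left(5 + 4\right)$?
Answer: $- \frac{14345}{3} \approx -4781.7$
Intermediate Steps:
$j{\left(K,v \right)} = -28$ ($j{\left(K,v \right)} = -28 + 4 v \left(-4 + 4\right) = -28 + 4 v 0 = -28 + 4 \cdot 0 = -28 + 0 = -28$)
$H = -252$ ($H = - 28 \left(5 + 4\right) = \left(-28\right) 9 = -252$)
$q{\left(f \right)} = \frac{f^{2}}{3}$
$q{\left(1 \right)} 19 \left(3 H + 1\right) = \frac{1^{2}}{3} \cdot 19 \left(3 \left(-252\right) + 1\right) = \frac{1}{3} \cdot 1 \cdot 19 \left(-756 + 1\right) = \frac{1}{3} \cdot 19 \left(-755\right) = \frac{19}{3} \left(-755\right) = - \frac{14345}{3}$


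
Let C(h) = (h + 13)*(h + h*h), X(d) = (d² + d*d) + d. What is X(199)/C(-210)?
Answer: -199/21670 ≈ -0.0091832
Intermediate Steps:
X(d) = d + 2*d² (X(d) = (d² + d²) + d = 2*d² + d = d + 2*d²)
C(h) = (13 + h)*(h + h²)
X(199)/C(-210) = (199*(1 + 2*199))/((-210*(13 + (-210)² + 14*(-210)))) = (199*(1 + 398))/((-210*(13 + 44100 - 2940))) = (199*399)/((-210*41173)) = 79401/(-8646330) = 79401*(-1/8646330) = -199/21670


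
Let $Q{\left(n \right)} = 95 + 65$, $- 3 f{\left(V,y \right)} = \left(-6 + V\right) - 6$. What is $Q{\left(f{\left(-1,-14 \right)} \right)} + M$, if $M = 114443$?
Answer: $114603$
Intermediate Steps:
$f{\left(V,y \right)} = 4 - \frac{V}{3}$ ($f{\left(V,y \right)} = - \frac{\left(-6 + V\right) - 6}{3} = - \frac{-12 + V}{3} = 4 - \frac{V}{3}$)
$Q{\left(n \right)} = 160$
$Q{\left(f{\left(-1,-14 \right)} \right)} + M = 160 + 114443 = 114603$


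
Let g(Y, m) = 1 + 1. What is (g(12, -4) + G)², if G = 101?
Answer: 10609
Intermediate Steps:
g(Y, m) = 2
(g(12, -4) + G)² = (2 + 101)² = 103² = 10609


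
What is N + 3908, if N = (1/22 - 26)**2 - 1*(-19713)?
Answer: 11758605/484 ≈ 24295.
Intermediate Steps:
N = 9867133/484 (N = (1/22 - 26)**2 + 19713 = (-571/22)**2 + 19713 = 326041/484 + 19713 = 9867133/484 ≈ 20387.)
N + 3908 = 9867133/484 + 3908 = 11758605/484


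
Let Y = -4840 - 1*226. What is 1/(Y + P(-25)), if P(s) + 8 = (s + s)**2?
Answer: -1/2574 ≈ -0.00038850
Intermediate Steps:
P(s) = -8 + 4*s**2 (P(s) = -8 + (s + s)**2 = -8 + (2*s)**2 = -8 + 4*s**2)
Y = -5066 (Y = -4840 - 226 = -5066)
1/(Y + P(-25)) = 1/(-5066 + (-8 + 4*(-25)**2)) = 1/(-5066 + (-8 + 4*625)) = 1/(-5066 + (-8 + 2500)) = 1/(-5066 + 2492) = 1/(-2574) = -1/2574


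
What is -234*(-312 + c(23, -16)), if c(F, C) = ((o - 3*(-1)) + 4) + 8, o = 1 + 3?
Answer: 68562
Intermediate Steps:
o = 4
c(F, C) = 19 (c(F, C) = ((4 - 3*(-1)) + 4) + 8 = ((4 + 3) + 4) + 8 = (7 + 4) + 8 = 11 + 8 = 19)
-234*(-312 + c(23, -16)) = -234*(-312 + 19) = -234*(-293) = 68562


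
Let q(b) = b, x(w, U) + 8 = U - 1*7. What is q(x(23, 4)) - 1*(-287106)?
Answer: 287095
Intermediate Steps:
x(w, U) = -15 + U (x(w, U) = -8 + (U - 1*7) = -8 + (U - 7) = -8 + (-7 + U) = -15 + U)
q(x(23, 4)) - 1*(-287106) = (-15 + 4) - 1*(-287106) = -11 + 287106 = 287095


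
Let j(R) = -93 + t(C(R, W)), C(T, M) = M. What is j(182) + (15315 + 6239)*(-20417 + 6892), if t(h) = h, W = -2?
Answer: -291517945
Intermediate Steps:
j(R) = -95 (j(R) = -93 - 2 = -95)
j(182) + (15315 + 6239)*(-20417 + 6892) = -95 + (15315 + 6239)*(-20417 + 6892) = -95 + 21554*(-13525) = -95 - 291517850 = -291517945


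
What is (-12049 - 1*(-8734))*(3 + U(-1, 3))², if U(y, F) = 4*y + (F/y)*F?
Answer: -331500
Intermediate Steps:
U(y, F) = 4*y + F²/y
(-12049 - 1*(-8734))*(3 + U(-1, 3))² = (-12049 - 1*(-8734))*(3 + (4*(-1) + 3²/(-1)))² = (-12049 + 8734)*(3 + (-4 + 9*(-1)))² = -3315*(3 + (-4 - 9))² = -3315*(3 - 13)² = -3315*(-10)² = -3315*100 = -331500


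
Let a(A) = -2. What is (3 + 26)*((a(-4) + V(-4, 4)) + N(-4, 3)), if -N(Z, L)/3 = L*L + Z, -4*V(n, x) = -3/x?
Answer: -7801/16 ≈ -487.56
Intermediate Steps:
V(n, x) = 3/(4*x) (V(n, x) = -(-3)/(4*x) = 3/(4*x))
N(Z, L) = -3*Z - 3*L² (N(Z, L) = -3*(L*L + Z) = -3*(L² + Z) = -3*(Z + L²) = -3*Z - 3*L²)
(3 + 26)*((a(-4) + V(-4, 4)) + N(-4, 3)) = (3 + 26)*((-2 + (¾)/4) + (-3*(-4) - 3*3²)) = 29*((-2 + (¾)*(¼)) + (12 - 3*9)) = 29*((-2 + 3/16) + (12 - 27)) = 29*(-29/16 - 15) = 29*(-269/16) = -7801/16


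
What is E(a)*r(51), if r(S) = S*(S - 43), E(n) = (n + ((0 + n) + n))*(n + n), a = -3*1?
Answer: 22032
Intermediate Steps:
a = -3
E(n) = 6*n² (E(n) = (n + (n + n))*(2*n) = (n + 2*n)*(2*n) = (3*n)*(2*n) = 6*n²)
r(S) = S*(-43 + S)
E(a)*r(51) = (6*(-3)²)*(51*(-43 + 51)) = (6*9)*(51*8) = 54*408 = 22032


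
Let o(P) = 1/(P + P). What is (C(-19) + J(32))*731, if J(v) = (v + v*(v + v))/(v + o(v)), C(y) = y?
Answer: 68852159/2049 ≈ 33603.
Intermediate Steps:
o(P) = 1/(2*P)
J(v) = (v + 2*v²)/(v + 1/(2*v)) (J(v) = (v + v*(v + v))/(v + 1/(2*v)) = (v + v*(2*v))/(v + 1/(2*v)) = (v + 2*v²)/(v + 1/(2*v)))
(C(-19) + J(32))*731 = (-19 + 32²*(2 + 4*32)/(1 + 2*32²))*731 = (-19 + 1024*(2 + 128)/(1 + 2*1024))*731 = (-19 + 1024*130/(1 + 2048))*731 = (-19 + 1024*130/2049)*731 = (-19 + 1024*(1/2049)*130)*731 = (-19 + 133120/2049)*731 = (94189/2049)*731 = 68852159/2049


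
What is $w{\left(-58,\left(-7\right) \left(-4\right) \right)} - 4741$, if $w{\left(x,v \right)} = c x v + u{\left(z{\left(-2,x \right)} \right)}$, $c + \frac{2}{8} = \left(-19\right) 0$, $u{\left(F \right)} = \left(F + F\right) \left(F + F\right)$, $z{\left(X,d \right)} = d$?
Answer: $9121$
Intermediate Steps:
$u{\left(F \right)} = 4 F^{2}$ ($u{\left(F \right)} = 2 F 2 F = 4 F^{2}$)
$c = - \frac{1}{4}$ ($c = - \frac{1}{4} - 0 = - \frac{1}{4} + 0 = - \frac{1}{4} \approx -0.25$)
$w{\left(x,v \right)} = 4 x^{2} - \frac{v x}{4}$ ($w{\left(x,v \right)} = - \frac{x}{4} v + 4 x^{2} = - \frac{v x}{4} + 4 x^{2} = 4 x^{2} - \frac{v x}{4}$)
$w{\left(-58,\left(-7\right) \left(-4\right) \right)} - 4741 = \frac{1}{4} \left(-58\right) \left(- \left(-7\right) \left(-4\right) + 16 \left(-58\right)\right) - 4741 = \frac{1}{4} \left(-58\right) \left(\left(-1\right) 28 - 928\right) - 4741 = \frac{1}{4} \left(-58\right) \left(-28 - 928\right) - 4741 = \frac{1}{4} \left(-58\right) \left(-956\right) - 4741 = 13862 - 4741 = 9121$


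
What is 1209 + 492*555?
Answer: 274269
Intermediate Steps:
1209 + 492*555 = 1209 + 273060 = 274269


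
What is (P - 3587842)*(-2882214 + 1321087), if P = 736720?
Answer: 4450963534494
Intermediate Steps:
(P - 3587842)*(-2882214 + 1321087) = (736720 - 3587842)*(-2882214 + 1321087) = -2851122*(-1561127) = 4450963534494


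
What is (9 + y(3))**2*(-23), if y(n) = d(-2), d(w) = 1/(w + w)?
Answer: -28175/16 ≈ -1760.9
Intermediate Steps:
d(w) = 1/(2*w)
y(n) = -1/4 (y(n) = (1/2)/(-2) = (1/2)*(-1/2) = -1/4)
(9 + y(3))**2*(-23) = (9 - 1/4)**2*(-23) = (35/4)**2*(-23) = (1225/16)*(-23) = -28175/16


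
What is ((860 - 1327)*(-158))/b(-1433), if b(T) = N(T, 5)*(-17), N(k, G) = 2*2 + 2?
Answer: -36893/51 ≈ -723.39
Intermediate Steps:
N(k, G) = 6 (N(k, G) = 4 + 2 = 6)
b(T) = -102 (b(T) = 6*(-17) = -102)
((860 - 1327)*(-158))/b(-1433) = ((860 - 1327)*(-158))/(-102) = -467*(-158)*(-1/102) = 73786*(-1/102) = -36893/51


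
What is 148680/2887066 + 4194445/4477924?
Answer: 912529806335/923433009356 ≈ 0.98819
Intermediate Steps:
148680/2887066 + 4194445/4477924 = 148680*(1/2887066) + 4194445*(1/4477924) = 10620/206219 + 4194445/4477924 = 912529806335/923433009356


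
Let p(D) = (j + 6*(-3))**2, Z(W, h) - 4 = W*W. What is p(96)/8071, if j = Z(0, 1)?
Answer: 28/1153 ≈ 0.024284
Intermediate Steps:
Z(W, h) = 4 + W**2 (Z(W, h) = 4 + W*W = 4 + W**2)
j = 4 (j = 4 + 0**2 = 4 + 0 = 4)
p(D) = 196 (p(D) = (4 + 6*(-3))**2 = (4 - 18)**2 = (-14)**2 = 196)
p(96)/8071 = 196/8071 = 196*(1/8071) = 28/1153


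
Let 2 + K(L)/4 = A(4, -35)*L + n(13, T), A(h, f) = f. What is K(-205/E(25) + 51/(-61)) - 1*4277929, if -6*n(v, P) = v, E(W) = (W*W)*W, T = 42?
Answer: -489276438041/114375 ≈ -4.2778e+6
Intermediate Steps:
E(W) = W³ (E(W) = W²*W = W³)
n(v, P) = -v/6
K(L) = -50/3 - 140*L (K(L) = -8 + 4*(-35*L - ⅙*13) = -8 + 4*(-35*L - 13/6) = -8 + 4*(-13/6 - 35*L) = -8 + (-26/3 - 140*L) = -50/3 - 140*L)
K(-205/E(25) + 51/(-61)) - 1*4277929 = (-50/3 - 140*(-205/(25³) + 51/(-61))) - 1*4277929 = (-50/3 - 140*(-205/15625 + 51*(-1/61))) - 4277929 = (-50/3 - 140*(-205*1/15625 - 51/61)) - 4277929 = (-50/3 - 140*(-41/3125 - 51/61)) - 4277929 = (-50/3 - 140*(-161876/190625)) - 4277929 = (-50/3 + 4532528/38125) - 4277929 = 11691334/114375 - 4277929 = -489276438041/114375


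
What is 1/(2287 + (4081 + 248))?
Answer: 1/6616 ≈ 0.00015115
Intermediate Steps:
1/(2287 + (4081 + 248)) = 1/(2287 + 4329) = 1/6616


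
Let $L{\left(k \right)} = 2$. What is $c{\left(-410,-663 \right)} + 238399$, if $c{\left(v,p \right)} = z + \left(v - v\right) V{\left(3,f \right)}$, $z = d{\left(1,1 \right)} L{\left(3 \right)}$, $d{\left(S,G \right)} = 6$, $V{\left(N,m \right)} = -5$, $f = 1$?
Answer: $238411$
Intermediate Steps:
$z = 12$ ($z = 6 \cdot 2 = 12$)
$c{\left(v,p \right)} = 12$ ($c{\left(v,p \right)} = 12 + \left(v - v\right) \left(-5\right) = 12 + 0 \left(-5\right) = 12 + 0 = 12$)
$c{\left(-410,-663 \right)} + 238399 = 12 + 238399 = 238411$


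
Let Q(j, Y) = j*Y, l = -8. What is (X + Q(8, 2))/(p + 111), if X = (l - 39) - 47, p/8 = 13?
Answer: -78/215 ≈ -0.36279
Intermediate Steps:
p = 104 (p = 8*13 = 104)
Q(j, Y) = Y*j
X = -94 (X = (-8 - 39) - 47 = -47 - 47 = -94)
(X + Q(8, 2))/(p + 111) = (-94 + 2*8)/(104 + 111) = (-94 + 16)/215 = (1/215)*(-78) = -78/215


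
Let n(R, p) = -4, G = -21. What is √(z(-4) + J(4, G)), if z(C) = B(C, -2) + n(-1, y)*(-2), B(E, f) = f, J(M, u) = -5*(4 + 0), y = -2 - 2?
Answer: I*√14 ≈ 3.7417*I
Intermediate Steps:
y = -4
J(M, u) = -20 (J(M, u) = -5*4 = -20)
z(C) = 6 (z(C) = -2 - 4*(-2) = -2 + 8 = 6)
√(z(-4) + J(4, G)) = √(6 - 20) = √(-14) = I*√14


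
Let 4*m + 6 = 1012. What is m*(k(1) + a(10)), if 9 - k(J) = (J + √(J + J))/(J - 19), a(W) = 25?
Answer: 308339/36 + 503*√2/36 ≈ 8584.7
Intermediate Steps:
m = 503/2 (m = -3/2 + (¼)*1012 = -3/2 + 253 = 503/2 ≈ 251.50)
k(J) = 9 - (J + √2*√J)/(-19 + J) (k(J) = 9 - (J + √(J + J))/(J - 19) = 9 - (J + √(2*J))/(-19 + J) = 9 - (J + √2*√J)/(-19 + J))
m*(k(1) + a(10)) = 503*((-171 + 8*1 - √2*√1)/(-19 + 1) + 25)/2 = 503*((-171 + 8 - 1*√2*1)/(-18) + 25)/2 = 503*(-(-171 + 8 - √2)/18 + 25)/2 = 503*(-(-163 - √2)/18 + 25)/2 = 503*((163/18 + √2/18) + 25)/2 = 503*(613/18 + √2/18)/2 = 308339/36 + 503*√2/36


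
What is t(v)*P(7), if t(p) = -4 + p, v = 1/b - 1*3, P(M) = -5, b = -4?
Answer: 145/4 ≈ 36.250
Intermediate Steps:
v = -13/4 (v = 1/(-4) - 1*3 = -¼ - 3 = -13/4 ≈ -3.2500)
t(v)*P(7) = (-4 - 13/4)*(-5) = -29/4*(-5) = 145/4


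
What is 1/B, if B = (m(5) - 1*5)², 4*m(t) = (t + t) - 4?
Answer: 4/49 ≈ 0.081633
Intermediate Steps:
m(t) = -1 + t/2 (m(t) = ((t + t) - 4)/4 = (2*t - 4)/4 = (-4 + 2*t)/4 = -1 + t/2)
B = 49/4 (B = ((-1 + (½)*5) - 1*5)² = ((-1 + 5/2) - 5)² = (3/2 - 5)² = (-7/2)² = 49/4 ≈ 12.250)
1/B = 1/(49/4) = 4/49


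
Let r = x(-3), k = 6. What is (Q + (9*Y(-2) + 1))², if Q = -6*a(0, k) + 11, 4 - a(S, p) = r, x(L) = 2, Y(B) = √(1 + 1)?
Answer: 162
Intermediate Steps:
Y(B) = √2
r = 2
a(S, p) = 2 (a(S, p) = 4 - 1*2 = 4 - 2 = 2)
Q = -1 (Q = -6*2 + 11 = -12 + 11 = -1)
(Q + (9*Y(-2) + 1))² = (-1 + (9*√2 + 1))² = (-1 + (1 + 9*√2))² = (9*√2)² = 162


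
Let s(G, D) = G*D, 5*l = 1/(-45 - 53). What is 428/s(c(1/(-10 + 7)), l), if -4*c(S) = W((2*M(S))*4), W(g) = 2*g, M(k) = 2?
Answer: 26215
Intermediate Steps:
l = -1/490 (l = 1/(5*(-45 - 53)) = (1/5)/(-98) = (1/5)*(-1/98) = -1/490 ≈ -0.0020408)
c(S) = -8 (c(S) = -(2*2)*4/2 = -4*4/2 = -16/2 = -1/4*32 = -8)
s(G, D) = D*G
428/s(c(1/(-10 + 7)), l) = 428/((-1/490*(-8))) = 428/(4/245) = 428*(245/4) = 26215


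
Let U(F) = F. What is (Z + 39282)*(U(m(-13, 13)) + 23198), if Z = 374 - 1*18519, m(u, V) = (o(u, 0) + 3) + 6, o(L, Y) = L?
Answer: 490251578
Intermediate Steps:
m(u, V) = 9 + u (m(u, V) = (u + 3) + 6 = (3 + u) + 6 = 9 + u)
Z = -18145 (Z = 374 - 18519 = -18145)
(Z + 39282)*(U(m(-13, 13)) + 23198) = (-18145 + 39282)*((9 - 13) + 23198) = 21137*(-4 + 23198) = 21137*23194 = 490251578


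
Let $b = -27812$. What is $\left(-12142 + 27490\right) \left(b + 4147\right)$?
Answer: $-363210420$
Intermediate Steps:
$\left(-12142 + 27490\right) \left(b + 4147\right) = \left(-12142 + 27490\right) \left(-27812 + 4147\right) = 15348 \left(-23665\right) = -363210420$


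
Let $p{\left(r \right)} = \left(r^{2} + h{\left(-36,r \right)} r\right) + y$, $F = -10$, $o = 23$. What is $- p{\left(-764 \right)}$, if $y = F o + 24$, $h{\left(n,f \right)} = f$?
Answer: $-1167186$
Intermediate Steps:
$y = -206$ ($y = \left(-10\right) 23 + 24 = -230 + 24 = -206$)
$p{\left(r \right)} = -206 + 2 r^{2}$ ($p{\left(r \right)} = \left(r^{2} + r r\right) - 206 = \left(r^{2} + r^{2}\right) - 206 = 2 r^{2} - 206 = -206 + 2 r^{2}$)
$- p{\left(-764 \right)} = - (-206 + 2 \left(-764\right)^{2}) = - (-206 + 2 \cdot 583696) = - (-206 + 1167392) = \left(-1\right) 1167186 = -1167186$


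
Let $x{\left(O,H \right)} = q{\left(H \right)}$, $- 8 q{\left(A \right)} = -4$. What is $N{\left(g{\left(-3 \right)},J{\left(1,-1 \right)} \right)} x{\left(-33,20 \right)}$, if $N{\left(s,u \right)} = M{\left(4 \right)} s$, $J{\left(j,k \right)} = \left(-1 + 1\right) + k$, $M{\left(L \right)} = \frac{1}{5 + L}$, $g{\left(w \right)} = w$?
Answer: $- \frac{1}{6} \approx -0.16667$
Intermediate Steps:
$q{\left(A \right)} = \frac{1}{2}$ ($q{\left(A \right)} = \left(- \frac{1}{8}\right) \left(-4\right) = \frac{1}{2}$)
$x{\left(O,H \right)} = \frac{1}{2}$
$J{\left(j,k \right)} = k$ ($J{\left(j,k \right)} = 0 + k = k$)
$N{\left(s,u \right)} = \frac{s}{9}$ ($N{\left(s,u \right)} = \frac{s}{5 + 4} = \frac{s}{9}$)
$N{\left(g{\left(-3 \right)},J{\left(1,-1 \right)} \right)} x{\left(-33,20 \right)} = \frac{1}{9} \left(-3\right) \frac{1}{2} = \left(- \frac{1}{3}\right) \frac{1}{2} = - \frac{1}{6}$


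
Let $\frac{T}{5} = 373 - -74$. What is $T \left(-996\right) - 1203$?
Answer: $-2227263$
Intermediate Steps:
$T = 2235$ ($T = 5 \left(373 - -74\right) = 5 \left(373 + 74\right) = 5 \cdot 447 = 2235$)
$T \left(-996\right) - 1203 = 2235 \left(-996\right) - 1203 = -2226060 - 1203 = -2227263$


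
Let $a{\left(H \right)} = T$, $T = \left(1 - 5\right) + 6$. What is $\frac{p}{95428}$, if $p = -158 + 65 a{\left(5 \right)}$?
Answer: $- \frac{7}{23857} \approx -0.00029342$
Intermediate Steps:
$T = 2$ ($T = -4 + 6 = 2$)
$a{\left(H \right)} = 2$
$p = -28$ ($p = -158 + 65 \cdot 2 = -158 + 130 = -28$)
$\frac{p}{95428} = - \frac{28}{95428} = \left(-28\right) \frac{1}{95428} = - \frac{7}{23857}$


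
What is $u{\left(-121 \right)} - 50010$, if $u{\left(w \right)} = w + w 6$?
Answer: $-50857$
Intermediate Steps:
$u{\left(w \right)} = 7 w$ ($u{\left(w \right)} = w + 6 w = 7 w$)
$u{\left(-121 \right)} - 50010 = 7 \left(-121\right) - 50010 = -847 - 50010 = -50857$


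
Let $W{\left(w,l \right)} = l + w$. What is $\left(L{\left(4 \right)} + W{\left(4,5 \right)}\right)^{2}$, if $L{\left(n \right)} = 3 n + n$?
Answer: $625$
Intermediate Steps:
$L{\left(n \right)} = 4 n$
$\left(L{\left(4 \right)} + W{\left(4,5 \right)}\right)^{2} = \left(4 \cdot 4 + \left(5 + 4\right)\right)^{2} = \left(16 + 9\right)^{2} = 25^{2} = 625$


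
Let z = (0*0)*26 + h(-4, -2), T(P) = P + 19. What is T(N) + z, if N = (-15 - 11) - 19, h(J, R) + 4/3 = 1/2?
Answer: -161/6 ≈ -26.833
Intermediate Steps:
h(J, R) = -⅚ (h(J, R) = -4/3 + 1/2 = -4/3 + ½ = -⅚)
N = -45 (N = -26 - 19 = -45)
T(P) = 19 + P
z = -⅚ (z = (0*0)*26 - ⅚ = 0*26 - ⅚ = 0 - ⅚ = -⅚ ≈ -0.83333)
T(N) + z = (19 - 45) - ⅚ = -26 - ⅚ = -161/6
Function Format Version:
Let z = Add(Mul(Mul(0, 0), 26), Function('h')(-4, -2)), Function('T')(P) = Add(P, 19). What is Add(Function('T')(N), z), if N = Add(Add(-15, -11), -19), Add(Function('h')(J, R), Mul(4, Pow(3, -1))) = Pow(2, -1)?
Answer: Rational(-161, 6) ≈ -26.833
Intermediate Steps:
Function('h')(J, R) = Rational(-5, 6) (Function('h')(J, R) = Add(Rational(-4, 3), Pow(2, -1)) = Add(Rational(-4, 3), Rational(1, 2)) = Rational(-5, 6))
N = -45 (N = Add(-26, -19) = -45)
Function('T')(P) = Add(19, P)
z = Rational(-5, 6) (z = Add(Mul(Mul(0, 0), 26), Rational(-5, 6)) = Add(Mul(0, 26), Rational(-5, 6)) = Add(0, Rational(-5, 6)) = Rational(-5, 6) ≈ -0.83333)
Add(Function('T')(N), z) = Add(Add(19, -45), Rational(-5, 6)) = Add(-26, Rational(-5, 6)) = Rational(-161, 6)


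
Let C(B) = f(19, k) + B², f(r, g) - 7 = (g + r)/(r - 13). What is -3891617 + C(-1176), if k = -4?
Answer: -5017263/2 ≈ -2.5086e+6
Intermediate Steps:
f(r, g) = 7 + (g + r)/(-13 + r) (f(r, g) = 7 + (g + r)/(r - 13) = 7 + (g + r)/(-13 + r))
C(B) = 19/2 + B² (C(B) = (-91 - 4 + 8*19)/(-13 + 19) + B² = (-91 - 4 + 152)/6 + B² = (⅙)*57 + B² = 19/2 + B²)
-3891617 + C(-1176) = -3891617 + (19/2 + (-1176)²) = -3891617 + (19/2 + 1382976) = -3891617 + 2765971/2 = -5017263/2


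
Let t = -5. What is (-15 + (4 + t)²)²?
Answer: 196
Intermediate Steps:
(-15 + (4 + t)²)² = (-15 + (4 - 5)²)² = (-15 + (-1)²)² = (-15 + 1)² = (-14)² = 196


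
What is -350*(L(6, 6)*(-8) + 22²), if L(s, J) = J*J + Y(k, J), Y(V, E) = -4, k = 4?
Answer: -79800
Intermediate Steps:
L(s, J) = -4 + J² (L(s, J) = J*J - 4 = J² - 4 = -4 + J²)
-350*(L(6, 6)*(-8) + 22²) = -350*((-4 + 6²)*(-8) + 22²) = -350*((-4 + 36)*(-8) + 484) = -350*(32*(-8) + 484) = -350*(-256 + 484) = -350*228 = -79800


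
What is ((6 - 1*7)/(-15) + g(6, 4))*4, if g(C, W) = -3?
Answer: -176/15 ≈ -11.733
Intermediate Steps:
((6 - 1*7)/(-15) + g(6, 4))*4 = ((6 - 1*7)/(-15) - 3)*4 = ((6 - 7)*(-1/15) - 3)*4 = (-1*(-1/15) - 3)*4 = (1/15 - 3)*4 = -44/15*4 = -176/15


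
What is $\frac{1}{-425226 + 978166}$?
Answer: $\frac{1}{552940} \approx 1.8085 \cdot 10^{-6}$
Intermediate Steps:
$\frac{1}{-425226 + 978166} = \frac{1}{552940}$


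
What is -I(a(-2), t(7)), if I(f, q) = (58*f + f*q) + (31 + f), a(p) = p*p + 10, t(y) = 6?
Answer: -941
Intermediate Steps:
a(p) = 10 + p² (a(p) = p² + 10 = 10 + p²)
I(f, q) = 31 + 59*f + f*q
-I(a(-2), t(7)) = -(31 + 59*(10 + (-2)²) + (10 + (-2)²)*6) = -(31 + 59*(10 + 4) + (10 + 4)*6) = -(31 + 59*14 + 14*6) = -(31 + 826 + 84) = -1*941 = -941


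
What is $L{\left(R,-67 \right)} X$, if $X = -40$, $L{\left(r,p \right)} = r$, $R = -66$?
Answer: $2640$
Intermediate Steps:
$L{\left(R,-67 \right)} X = \left(-66\right) \left(-40\right) = 2640$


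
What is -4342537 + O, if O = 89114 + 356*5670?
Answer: -2234903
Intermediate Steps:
O = 2107634 (O = 89114 + 2018520 = 2107634)
-4342537 + O = -4342537 + 2107634 = -2234903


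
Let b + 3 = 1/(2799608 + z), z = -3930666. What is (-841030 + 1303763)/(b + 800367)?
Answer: 523377861514/905258105111 ≈ 0.57815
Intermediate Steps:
b = -3393175/1131058 (b = -3 + 1/(2799608 - 3930666) = -3 + 1/(-1131058) = -3 - 1/1131058 = -3393175/1131058 ≈ -3.0000)
(-841030 + 1303763)/(b + 800367) = (-841030 + 1303763)/(-3393175/1131058 + 800367) = 462733/(905258105111/1131058) = 462733*(1131058/905258105111) = 523377861514/905258105111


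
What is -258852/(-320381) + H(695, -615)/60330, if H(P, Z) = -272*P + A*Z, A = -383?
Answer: 6103171913/3865717146 ≈ 1.5788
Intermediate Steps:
H(P, Z) = -383*Z - 272*P (H(P, Z) = -272*P - 383*Z = -383*Z - 272*P)
-258852/(-320381) + H(695, -615)/60330 = -258852/(-320381) + (-383*(-615) - 272*695)/60330 = -258852*(-1/320381) + (235545 - 189040)*(1/60330) = 258852/320381 + 46505*(1/60330) = 258852/320381 + 9301/12066 = 6103171913/3865717146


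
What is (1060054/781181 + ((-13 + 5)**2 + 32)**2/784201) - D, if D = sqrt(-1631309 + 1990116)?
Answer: 838494770950/612602921381 - sqrt(358807) ≈ -597.64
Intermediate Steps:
D = sqrt(358807) ≈ 599.00
(1060054/781181 + ((-13 + 5)**2 + 32)**2/784201) - D = (1060054/781181 + ((-13 + 5)**2 + 32)**2/784201) - sqrt(358807) = (1060054*(1/781181) + ((-8)**2 + 32)**2*(1/784201)) - sqrt(358807) = (1060054/781181 + (64 + 32)**2*(1/784201)) - sqrt(358807) = (1060054/781181 + 96**2*(1/784201)) - sqrt(358807) = (1060054/781181 + 9216*(1/784201)) - sqrt(358807) = (1060054/781181 + 9216/784201) - sqrt(358807) = 838494770950/612602921381 - sqrt(358807)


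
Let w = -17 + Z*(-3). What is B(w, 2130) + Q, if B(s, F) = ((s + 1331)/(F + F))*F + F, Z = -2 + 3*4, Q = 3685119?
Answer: 3687891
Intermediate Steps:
Z = 10 (Z = -2 + 12 = 10)
w = -47 (w = -17 + 10*(-3) = -17 - 30 = -47)
B(s, F) = 1331/2 + F + s/2 (B(s, F) = ((1331 + s)/((2*F)))*F + F = ((1331 + s)*(1/(2*F)))*F + F = ((1331 + s)/(2*F))*F + F = (1331/2 + s/2) + F = 1331/2 + F + s/2)
B(w, 2130) + Q = (1331/2 + 2130 + (½)*(-47)) + 3685119 = (1331/2 + 2130 - 47/2) + 3685119 = 2772 + 3685119 = 3687891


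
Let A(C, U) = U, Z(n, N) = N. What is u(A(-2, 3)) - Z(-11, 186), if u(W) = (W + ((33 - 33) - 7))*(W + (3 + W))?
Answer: -222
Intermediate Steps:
u(W) = (-7 + W)*(3 + 2*W) (u(W) = (W + (0 - 7))*(3 + 2*W) = (W - 7)*(3 + 2*W) = (-7 + W)*(3 + 2*W))
u(A(-2, 3)) - Z(-11, 186) = (-21 - 11*3 + 2*3**2) - 1*186 = (-21 - 33 + 2*9) - 186 = (-21 - 33 + 18) - 186 = -36 - 186 = -222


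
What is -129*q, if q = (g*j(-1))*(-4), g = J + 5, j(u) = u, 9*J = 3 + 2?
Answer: -8600/3 ≈ -2866.7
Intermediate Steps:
J = 5/9 (J = (3 + 2)/9 = (1/9)*5 = 5/9 ≈ 0.55556)
g = 50/9 (g = 5/9 + 5 = 50/9 ≈ 5.5556)
q = 200/9 (q = ((50/9)*(-1))*(-4) = -50/9*(-4) = 200/9 ≈ 22.222)
-129*q = -129*200/9 = -8600/3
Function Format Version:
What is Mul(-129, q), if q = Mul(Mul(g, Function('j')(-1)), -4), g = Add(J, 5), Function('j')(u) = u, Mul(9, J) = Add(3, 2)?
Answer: Rational(-8600, 3) ≈ -2866.7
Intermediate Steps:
J = Rational(5, 9) (J = Mul(Rational(1, 9), Add(3, 2)) = Mul(Rational(1, 9), 5) = Rational(5, 9) ≈ 0.55556)
g = Rational(50, 9) (g = Add(Rational(5, 9), 5) = Rational(50, 9) ≈ 5.5556)
q = Rational(200, 9) (q = Mul(Mul(Rational(50, 9), -1), -4) = Mul(Rational(-50, 9), -4) = Rational(200, 9) ≈ 22.222)
Mul(-129, q) = Mul(-129, Rational(200, 9)) = Rational(-8600, 3)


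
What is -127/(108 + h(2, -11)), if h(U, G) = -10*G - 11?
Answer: -127/207 ≈ -0.61353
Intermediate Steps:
h(U, G) = -11 - 10*G
-127/(108 + h(2, -11)) = -127/(108 + (-11 - 10*(-11))) = -127/(108 + (-11 + 110)) = -127/(108 + 99) = -127/207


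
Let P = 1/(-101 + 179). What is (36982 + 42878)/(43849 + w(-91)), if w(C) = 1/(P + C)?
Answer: 113353284/62239255 ≈ 1.8213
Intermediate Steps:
P = 1/78 ≈ 0.012821
w(C) = 1/(1/78 + C)
(36982 + 42878)/(43849 + w(-91)) = (36982 + 42878)/(43849 + 78/(1 + 78*(-91))) = 79860/(43849 + 78/(1 - 7098)) = 79860/(43849 + 78/(-7097)) = 79860/(43849 + 78*(-1/7097)) = 79860/(43849 - 78/7097) = 79860/(311196275/7097) = 79860*(7097/311196275) = 113353284/62239255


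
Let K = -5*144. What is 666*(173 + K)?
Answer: -364302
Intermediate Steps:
K = -720
666*(173 + K) = 666*(173 - 720) = 666*(-547) = -364302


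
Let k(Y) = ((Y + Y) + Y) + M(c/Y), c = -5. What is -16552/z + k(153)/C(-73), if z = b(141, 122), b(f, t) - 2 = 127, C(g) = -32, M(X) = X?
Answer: -15016205/105264 ≈ -142.65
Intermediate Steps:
b(f, t) = 129 (b(f, t) = 2 + 127 = 129)
k(Y) = -5/Y + 3*Y (k(Y) = ((Y + Y) + Y) - 5/Y = (2*Y + Y) - 5/Y = 3*Y - 5/Y = -5/Y + 3*Y)
z = 129
-16552/z + k(153)/C(-73) = -16552/129 + (-5/153 + 3*153)/(-32) = -16552*1/129 + (-5*1/153 + 459)*(-1/32) = -16552/129 + (-5/153 + 459)*(-1/32) = -16552/129 + (70222/153)*(-1/32) = -16552/129 - 35111/2448 = -15016205/105264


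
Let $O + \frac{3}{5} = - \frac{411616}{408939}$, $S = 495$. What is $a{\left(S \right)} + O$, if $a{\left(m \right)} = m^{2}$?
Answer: $\frac{500998107478}{2044695} \approx 2.4502 \cdot 10^{5}$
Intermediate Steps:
$O = - \frac{3284897}{2044695}$ ($O = - \frac{3}{5} - \frac{411616}{408939} = - \frac{3284897}{2044695} \approx -1.6065$)
$a{\left(S \right)} + O = 495^{2} - \frac{3284897}{2044695} = 245025 - \frac{3284897}{2044695} = \frac{500998107478}{2044695}$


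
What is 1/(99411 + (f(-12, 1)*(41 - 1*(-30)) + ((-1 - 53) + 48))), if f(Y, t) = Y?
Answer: 1/98553 ≈ 1.0147e-5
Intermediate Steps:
1/(99411 + (f(-12, 1)*(41 - 1*(-30)) + ((-1 - 53) + 48))) = 1/(99411 + (-12*(41 - 1*(-30)) + ((-1 - 53) + 48))) = 1/(99411 + (-12*(41 + 30) + (-54 + 48))) = 1/(99411 + (-12*71 - 6)) = 1/(99411 + (-852 - 6)) = 1/(99411 - 858) = 1/98553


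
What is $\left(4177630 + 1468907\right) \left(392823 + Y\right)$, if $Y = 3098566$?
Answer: $19714257169893$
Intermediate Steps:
$\left(4177630 + 1468907\right) \left(392823 + Y\right) = \left(4177630 + 1468907\right) \left(392823 + 3098566\right) = 5646537 \cdot 3491389 = 19714257169893$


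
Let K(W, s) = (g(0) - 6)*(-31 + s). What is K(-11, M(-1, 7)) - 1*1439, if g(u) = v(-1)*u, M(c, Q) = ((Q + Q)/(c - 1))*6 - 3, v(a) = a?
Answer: -983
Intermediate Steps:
M(c, Q) = -3 + 12*Q/(-1 + c) (M(c, Q) = ((2*Q)/(-1 + c))*6 - 3 = (2*Q/(-1 + c))*6 - 3 = 12*Q/(-1 + c) - 3 = -3 + 12*Q/(-1 + c))
g(u) = -u
K(W, s) = 186 - 6*s (K(W, s) = (-1*0 - 6)*(-31 + s) = (0 - 6)*(-31 + s) = -6*(-31 + s) = 186 - 6*s)
K(-11, M(-1, 7)) - 1*1439 = (186 - 18*(1 - 1*(-1) + 4*7)/(-1 - 1)) - 1*1439 = (186 - 18*(1 + 1 + 28)/(-2)) - 1439 = (186 - 18*(-1)*30/2) - 1439 = (186 - 6*(-45)) - 1439 = (186 + 270) - 1439 = 456 - 1439 = -983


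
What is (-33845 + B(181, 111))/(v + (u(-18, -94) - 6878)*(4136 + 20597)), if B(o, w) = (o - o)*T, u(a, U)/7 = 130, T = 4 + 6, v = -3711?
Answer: 6769/29522051 ≈ 0.00022929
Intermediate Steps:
T = 10
u(a, U) = 910 (u(a, U) = 7*130 = 910)
B(o, w) = 0 (B(o, w) = (o - o)*10 = 0*10 = 0)
(-33845 + B(181, 111))/(v + (u(-18, -94) - 6878)*(4136 + 20597)) = (-33845 + 0)/(-3711 + (910 - 6878)*(4136 + 20597)) = -33845/(-3711 - 5968*24733) = -33845/(-3711 - 147606544) = -33845/(-147610255) = -33845*(-1/147610255) = 6769/29522051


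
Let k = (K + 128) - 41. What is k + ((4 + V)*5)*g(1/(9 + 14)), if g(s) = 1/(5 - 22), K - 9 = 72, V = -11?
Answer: 2891/17 ≈ 170.06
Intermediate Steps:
K = 81 (K = 9 + 72 = 81)
g(s) = -1/17 (g(s) = 1/(-17) = -1/17)
k = 168 (k = (81 + 128) - 41 = 209 - 41 = 168)
k + ((4 + V)*5)*g(1/(9 + 14)) = 168 + ((4 - 11)*5)*(-1/17) = 168 - 7*5*(-1/17) = 168 - 35*(-1/17) = 168 + 35/17 = 2891/17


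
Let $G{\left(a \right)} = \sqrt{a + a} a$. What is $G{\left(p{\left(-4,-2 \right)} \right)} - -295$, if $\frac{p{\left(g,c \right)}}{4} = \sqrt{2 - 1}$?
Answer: $295 + 8 \sqrt{2} \approx 306.31$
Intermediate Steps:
$p{\left(g,c \right)} = 4$ ($p{\left(g,c \right)} = 4 \sqrt{2 - 1} = 4 \sqrt{1} = 4 \cdot 1 = 4$)
$G{\left(a \right)} = \sqrt{2} a^{\frac{3}{2}}$ ($G{\left(a \right)} = \sqrt{2 a} a = \sqrt{2} \sqrt{a} a = \sqrt{2} a^{\frac{3}{2}}$)
$G{\left(p{\left(-4,-2 \right)} \right)} - -295 = \sqrt{2} \cdot 4^{\frac{3}{2}} - -295 = \sqrt{2} \cdot 8 + 295 = 8 \sqrt{2} + 295 = 295 + 8 \sqrt{2}$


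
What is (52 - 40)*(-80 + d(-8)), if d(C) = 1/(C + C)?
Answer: -3843/4 ≈ -960.75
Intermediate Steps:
d(C) = 1/(2*C)
(52 - 40)*(-80 + d(-8)) = (52 - 40)*(-80 + (1/2)/(-8)) = 12*(-80 + (1/2)*(-1/8)) = 12*(-80 - 1/16) = 12*(-1281/16) = -3843/4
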